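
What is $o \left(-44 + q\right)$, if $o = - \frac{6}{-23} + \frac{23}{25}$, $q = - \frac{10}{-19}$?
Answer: $- \frac{560854}{10925} \approx -51.337$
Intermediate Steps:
$q = \frac{10}{19}$ ($q = \left(-10\right) \left(- \frac{1}{19}\right) = \frac{10}{19} \approx 0.52632$)
$o = \frac{679}{575}$ ($o = \left(-6\right) \left(- \frac{1}{23}\right) + 23 \cdot \frac{1}{25} = \frac{6}{23} + \frac{23}{25} = \frac{679}{575} \approx 1.1809$)
$o \left(-44 + q\right) = \frac{679 \left(-44 + \frac{10}{19}\right)}{575} = \frac{679}{575} \left(- \frac{826}{19}\right) = - \frac{560854}{10925}$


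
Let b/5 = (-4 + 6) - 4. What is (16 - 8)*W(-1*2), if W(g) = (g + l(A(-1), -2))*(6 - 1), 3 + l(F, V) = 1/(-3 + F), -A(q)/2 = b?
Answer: -3360/17 ≈ -197.65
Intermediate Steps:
b = -10 (b = 5*((-4 + 6) - 4) = 5*(2 - 4) = 5*(-2) = -10)
A(q) = 20 (A(q) = -2*(-10) = 20)
l(F, V) = -3 + 1/(-3 + F)
W(g) = -250/17 + 5*g (W(g) = (g + (10 - 3*20)/(-3 + 20))*(6 - 1) = (g + (10 - 60)/17)*5 = (g + (1/17)*(-50))*5 = (g - 50/17)*5 = (-50/17 + g)*5 = -250/17 + 5*g)
(16 - 8)*W(-1*2) = (16 - 8)*(-250/17 + 5*(-1*2)) = 8*(-250/17 + 5*(-2)) = 8*(-250/17 - 10) = 8*(-420/17) = -3360/17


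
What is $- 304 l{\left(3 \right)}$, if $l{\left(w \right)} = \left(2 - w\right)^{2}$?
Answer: $-304$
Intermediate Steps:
$- 304 l{\left(3 \right)} = - 304 \left(-2 + 3\right)^{2} = - 304 \cdot 1^{2} = \left(-304\right) 1 = -304$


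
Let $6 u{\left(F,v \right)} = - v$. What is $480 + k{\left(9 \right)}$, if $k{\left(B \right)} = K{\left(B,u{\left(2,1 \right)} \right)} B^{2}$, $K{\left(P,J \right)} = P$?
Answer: $1209$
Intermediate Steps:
$u{\left(F,v \right)} = - \frac{v}{6}$ ($u{\left(F,v \right)} = \frac{\left(-1\right) v}{6} = - \frac{v}{6}$)
$k{\left(B \right)} = B^{3}$ ($k{\left(B \right)} = B B^{2} = B^{3}$)
$480 + k{\left(9 \right)} = 480 + 9^{3} = 480 + 729 = 1209$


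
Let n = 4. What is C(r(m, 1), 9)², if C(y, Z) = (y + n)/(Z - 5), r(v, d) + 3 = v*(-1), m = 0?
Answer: 1/16 ≈ 0.062500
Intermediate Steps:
r(v, d) = -3 - v (r(v, d) = -3 + v*(-1) = -3 - v)
C(y, Z) = (4 + y)/(-5 + Z) (C(y, Z) = (y + 4)/(Z - 5) = (4 + y)/(-5 + Z))
C(r(m, 1), 9)² = ((4 + (-3 - 1*0))/(-5 + 9))² = ((4 + (-3 + 0))/4)² = ((4 - 3)/4)² = ((¼)*1)² = (¼)² = 1/16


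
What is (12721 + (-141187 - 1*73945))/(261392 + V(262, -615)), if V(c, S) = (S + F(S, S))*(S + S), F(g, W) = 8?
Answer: -202411/1008002 ≈ -0.20080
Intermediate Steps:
V(c, S) = 2*S*(8 + S) (V(c, S) = (S + 8)*(S + S) = (8 + S)*(2*S) = 2*S*(8 + S))
(12721 + (-141187 - 1*73945))/(261392 + V(262, -615)) = (12721 + (-141187 - 1*73945))/(261392 + 2*(-615)*(8 - 615)) = (12721 + (-141187 - 73945))/(261392 + 2*(-615)*(-607)) = (12721 - 215132)/(261392 + 746610) = -202411/1008002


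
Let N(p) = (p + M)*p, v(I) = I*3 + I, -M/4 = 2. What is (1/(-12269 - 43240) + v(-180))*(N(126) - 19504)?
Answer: 185284605916/55509 ≈ 3.3379e+6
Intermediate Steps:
M = -8 (M = -4*2 = -8)
v(I) = 4*I (v(I) = 3*I + I = 4*I)
N(p) = p*(-8 + p) (N(p) = (p - 8)*p = (-8 + p)*p = p*(-8 + p))
(1/(-12269 - 43240) + v(-180))*(N(126) - 19504) = (1/(-12269 - 43240) + 4*(-180))*(126*(-8 + 126) - 19504) = (1/(-55509) - 720)*(126*118 - 19504) = (-1/55509 - 720)*(14868 - 19504) = -39966481/55509*(-4636) = 185284605916/55509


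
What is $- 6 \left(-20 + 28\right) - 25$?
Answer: $-73$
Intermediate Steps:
$- 6 \left(-20 + 28\right) - 25 = \left(-6\right) 8 - 25 = -48 - 25 = -73$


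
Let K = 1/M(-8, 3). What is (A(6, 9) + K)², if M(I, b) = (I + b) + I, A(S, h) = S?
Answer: 5929/169 ≈ 35.083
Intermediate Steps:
M(I, b) = b + 2*I
K = -1/13 (K = 1/(3 + 2*(-8)) = 1/(3 - 16) = 1/(-13) = -1/13 ≈ -0.076923)
(A(6, 9) + K)² = (6 - 1/13)² = (77/13)² = 5929/169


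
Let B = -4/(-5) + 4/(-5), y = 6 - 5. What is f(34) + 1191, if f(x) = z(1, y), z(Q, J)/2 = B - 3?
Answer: 1185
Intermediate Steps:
y = 1
B = 0 (B = -4*(-⅕) + 4*(-⅕) = ⅘ - ⅘ = 0)
z(Q, J) = -6 (z(Q, J) = 2*(0 - 3) = 2*(-3) = -6)
f(x) = -6
f(34) + 1191 = -6 + 1191 = 1185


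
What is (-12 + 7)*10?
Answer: -50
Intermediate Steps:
(-12 + 7)*10 = -5*10 = -50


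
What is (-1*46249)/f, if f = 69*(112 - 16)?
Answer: -46249/6624 ≈ -6.9820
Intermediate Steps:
f = 6624 (f = 69*96 = 6624)
(-1*46249)/f = -1*46249/6624 = -46249*1/6624 = -46249/6624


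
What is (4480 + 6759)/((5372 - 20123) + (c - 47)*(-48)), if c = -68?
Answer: -11239/9231 ≈ -1.2175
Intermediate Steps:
(4480 + 6759)/((5372 - 20123) + (c - 47)*(-48)) = (4480 + 6759)/((5372 - 20123) + (-68 - 47)*(-48)) = 11239/(-14751 - 115*(-48)) = 11239/(-14751 + 5520) = 11239/(-9231) = 11239*(-1/9231) = -11239/9231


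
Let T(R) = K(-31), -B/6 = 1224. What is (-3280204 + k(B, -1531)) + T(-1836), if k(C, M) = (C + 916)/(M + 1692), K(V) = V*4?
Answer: -528139236/161 ≈ -3.2804e+6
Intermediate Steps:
K(V) = 4*V
B = -7344 (B = -6*1224 = -7344)
k(C, M) = (916 + C)/(1692 + M)
T(R) = -124 (T(R) = 4*(-31) = -124)
(-3280204 + k(B, -1531)) + T(-1836) = (-3280204 + (916 - 7344)/(1692 - 1531)) - 124 = (-3280204 - 6428/161) - 124 = -528119272/161 - 124 = -528139236/161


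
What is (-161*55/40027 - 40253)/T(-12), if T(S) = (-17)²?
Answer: -1611215686/11567803 ≈ -139.28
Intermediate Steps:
T(S) = 289
(-161*55/40027 - 40253)/T(-12) = (-161*55/40027 - 40253)/289 = (-8855*1/40027 - 40253)*(1/289) = (-8855/40027 - 40253)*(1/289) = -1611215686/40027*1/289 = -1611215686/11567803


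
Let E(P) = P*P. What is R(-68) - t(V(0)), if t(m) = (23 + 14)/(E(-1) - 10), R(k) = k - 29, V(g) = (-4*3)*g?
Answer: -836/9 ≈ -92.889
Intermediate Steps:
E(P) = P**2
V(g) = -12*g
R(k) = -29 + k
t(m) = -37/9 (t(m) = (23 + 14)/((-1)**2 - 10) = 37/(1 - 10) = 37/(-9) = 37*(-1/9) = -37/9)
R(-68) - t(V(0)) = (-29 - 68) - 1*(-37/9) = -97 + 37/9 = -836/9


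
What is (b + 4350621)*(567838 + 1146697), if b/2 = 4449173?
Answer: 22715817635345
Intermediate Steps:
b = 8898346 (b = 2*4449173 = 8898346)
(b + 4350621)*(567838 + 1146697) = (8898346 + 4350621)*(567838 + 1146697) = 13248967*1714535 = 22715817635345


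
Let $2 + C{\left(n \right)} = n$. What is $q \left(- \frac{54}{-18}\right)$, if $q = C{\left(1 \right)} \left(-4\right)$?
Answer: $12$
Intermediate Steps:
$C{\left(n \right)} = -2 + n$
$q = 4$ ($q = \left(-2 + 1\right) \left(-4\right) = \left(-1\right) \left(-4\right) = 4$)
$q \left(- \frac{54}{-18}\right) = 4 \left(- \frac{54}{-18}\right) = 4 \left(\left(-54\right) \left(- \frac{1}{18}\right)\right) = 4 \cdot 3 = 12$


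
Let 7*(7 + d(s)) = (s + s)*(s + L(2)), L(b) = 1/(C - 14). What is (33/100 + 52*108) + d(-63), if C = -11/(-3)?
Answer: 20909723/3100 ≈ 6745.1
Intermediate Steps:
C = 11/3 (C = -11*(-⅓) = 11/3 ≈ 3.6667)
L(b) = -3/31 (L(b) = 1/(11/3 - 14) = 1/(-31/3) = -3/31)
d(s) = -7 + 2*s*(-3/31 + s)/7 (d(s) = -7 + ((s + s)*(s - 3/31))/7 = -7 + ((2*s)*(-3/31 + s))/7 = -7 + (2*s*(-3/31 + s))/7 = -7 + 2*s*(-3/31 + s)/7)
(33/100 + 52*108) + d(-63) = (33/100 + 52*108) + (-7 - 6/217*(-63) + (2/7)*(-63)²) = (33*(1/100) + 5616) + (-7 + 54/31 + (2/7)*3969) = (33/100 + 5616) + (-7 + 54/31 + 1134) = 561633/100 + 34991/31 = 20909723/3100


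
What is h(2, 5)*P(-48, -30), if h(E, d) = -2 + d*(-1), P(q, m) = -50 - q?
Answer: 14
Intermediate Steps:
h(E, d) = -2 - d
h(2, 5)*P(-48, -30) = (-2 - 1*5)*(-50 - 1*(-48)) = (-2 - 5)*(-50 + 48) = -7*(-2) = 14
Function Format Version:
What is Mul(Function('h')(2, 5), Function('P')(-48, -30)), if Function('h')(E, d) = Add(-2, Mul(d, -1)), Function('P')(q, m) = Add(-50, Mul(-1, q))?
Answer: 14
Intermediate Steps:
Function('h')(E, d) = Add(-2, Mul(-1, d))
Mul(Function('h')(2, 5), Function('P')(-48, -30)) = Mul(Add(-2, Mul(-1, 5)), Add(-50, Mul(-1, -48))) = Mul(Add(-2, -5), Add(-50, 48)) = Mul(-7, -2) = 14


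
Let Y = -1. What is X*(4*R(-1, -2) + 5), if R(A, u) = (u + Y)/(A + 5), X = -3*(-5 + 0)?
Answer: 30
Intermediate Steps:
X = 15 (X = -3*(-5) = 15)
R(A, u) = (-1 + u)/(5 + A) (R(A, u) = (u - 1)/(A + 5) = (-1 + u)/(5 + A))
X*(4*R(-1, -2) + 5) = 15*(4*((-1 - 2)/(5 - 1)) + 5) = 15*(4*(-3/4) + 5) = 15*(4*((¼)*(-3)) + 5) = 15*(4*(-¾) + 5) = 15*(-3 + 5) = 15*2 = 30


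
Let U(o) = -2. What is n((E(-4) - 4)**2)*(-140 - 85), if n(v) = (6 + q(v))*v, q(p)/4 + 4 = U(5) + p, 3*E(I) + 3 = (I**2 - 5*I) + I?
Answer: -7181650/9 ≈ -7.9796e+5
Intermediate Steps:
E(I) = -1 - 4*I/3 + I**2/3 (E(I) = -1 + ((I**2 - 5*I) + I)/3 = -1 + (I**2 - 4*I)/3 = -1 + (-4*I/3 + I**2/3) = -1 - 4*I/3 + I**2/3)
q(p) = -24 + 4*p (q(p) = -16 + 4*(-2 + p) = -16 + (-8 + 4*p) = -24 + 4*p)
n(v) = v*(-18 + 4*v) (n(v) = (6 + (-24 + 4*v))*v = (-18 + 4*v)*v = v*(-18 + 4*v))
n((E(-4) - 4)**2)*(-140 - 85) = (2*((-1 - 4/3*(-4) + (1/3)*(-4)**2) - 4)**2*(-9 + 2*((-1 - 4/3*(-4) + (1/3)*(-4)**2) - 4)**2))*(-140 - 85) = (2*((-1 + 16/3 + (1/3)*16) - 4)**2*(-9 + 2*((-1 + 16/3 + (1/3)*16) - 4)**2))*(-225) = (2*((-1 + 16/3 + 16/3) - 4)**2*(-9 + 2*((-1 + 16/3 + 16/3) - 4)**2))*(-225) = (2*(29/3 - 4)**2*(-9 + 2*(29/3 - 4)**2))*(-225) = (2*(17/3)**2*(-9 + 2*(17/3)**2))*(-225) = (2*(289/9)*(-9 + 2*(289/9)))*(-225) = (2*(289/9)*(-9 + 578/9))*(-225) = (2*(289/9)*(497/9))*(-225) = (287266/81)*(-225) = -7181650/9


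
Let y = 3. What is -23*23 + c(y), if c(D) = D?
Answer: -526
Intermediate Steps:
-23*23 + c(y) = -23*23 + 3 = -529 + 3 = -526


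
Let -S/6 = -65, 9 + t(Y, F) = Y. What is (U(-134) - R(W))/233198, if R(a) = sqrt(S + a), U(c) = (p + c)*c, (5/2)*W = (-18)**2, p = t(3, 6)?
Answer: 1340/16657 - sqrt(12990)/1165990 ≈ 0.080349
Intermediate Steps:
t(Y, F) = -9 + Y
p = -6 (p = -9 + 3 = -6)
W = 648/5 (W = (2/5)*(-18)**2 = (2/5)*324 = 648/5 ≈ 129.60)
S = 390 (S = -6*(-65) = 390)
U(c) = c*(-6 + c) (U(c) = (-6 + c)*c = c*(-6 + c))
R(a) = sqrt(390 + a)
(U(-134) - R(W))/233198 = (-134*(-6 - 134) - sqrt(390 + 648/5))/233198 = (-134*(-140) - sqrt(2598/5))*(1/233198) = (18760 - sqrt(12990)/5)*(1/233198) = 1340/16657 - sqrt(12990)/1165990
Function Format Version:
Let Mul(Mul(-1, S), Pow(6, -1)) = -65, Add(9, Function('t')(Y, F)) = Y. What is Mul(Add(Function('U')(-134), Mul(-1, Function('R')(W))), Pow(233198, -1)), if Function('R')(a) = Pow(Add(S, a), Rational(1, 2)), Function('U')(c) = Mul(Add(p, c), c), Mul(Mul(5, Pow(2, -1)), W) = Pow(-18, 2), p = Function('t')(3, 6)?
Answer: Add(Rational(1340, 16657), Mul(Rational(-1, 1165990), Pow(12990, Rational(1, 2)))) ≈ 0.080349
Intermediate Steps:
Function('t')(Y, F) = Add(-9, Y)
p = -6 (p = Add(-9, 3) = -6)
W = Rational(648, 5) (W = Mul(Rational(2, 5), Pow(-18, 2)) = Mul(Rational(2, 5), 324) = Rational(648, 5) ≈ 129.60)
S = 390 (S = Mul(-6, -65) = 390)
Function('U')(c) = Mul(c, Add(-6, c)) (Function('U')(c) = Mul(Add(-6, c), c) = Mul(c, Add(-6, c)))
Function('R')(a) = Pow(Add(390, a), Rational(1, 2))
Mul(Add(Function('U')(-134), Mul(-1, Function('R')(W))), Pow(233198, -1)) = Mul(Add(Mul(-134, Add(-6, -134)), Mul(-1, Pow(Add(390, Rational(648, 5)), Rational(1, 2)))), Pow(233198, -1)) = Mul(Add(Mul(-134, -140), Mul(-1, Pow(Rational(2598, 5), Rational(1, 2)))), Rational(1, 233198)) = Mul(Add(18760, Mul(-1, Mul(Rational(1, 5), Pow(12990, Rational(1, 2))))), Rational(1, 233198)) = Mul(Add(18760, Mul(Rational(-1, 5), Pow(12990, Rational(1, 2)))), Rational(1, 233198)) = Add(Rational(1340, 16657), Mul(Rational(-1, 1165990), Pow(12990, Rational(1, 2))))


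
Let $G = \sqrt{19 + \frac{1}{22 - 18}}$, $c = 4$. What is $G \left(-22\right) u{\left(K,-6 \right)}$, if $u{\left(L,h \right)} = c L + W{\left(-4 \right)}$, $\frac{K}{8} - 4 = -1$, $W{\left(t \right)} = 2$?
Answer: $- 1078 \sqrt{77} \approx -9459.4$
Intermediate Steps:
$K = 24$ ($K = 32 + 8 \left(-1\right) = 32 - 8 = 24$)
$u{\left(L,h \right)} = 2 + 4 L$ ($u{\left(L,h \right)} = 4 L + 2 = 2 + 4 L$)
$G = \frac{\sqrt{77}}{2}$ ($G = \sqrt{19 + \frac{1}{4}} = \sqrt{\frac{77}{4}} = \frac{\sqrt{77}}{2} \approx 4.3875$)
$G \left(-22\right) u{\left(K,-6 \right)} = \frac{\sqrt{77}}{2} \left(-22\right) \left(2 + 4 \cdot 24\right) = - 11 \sqrt{77} \left(2 + 96\right) = - 11 \sqrt{77} \cdot 98 = - 1078 \sqrt{77}$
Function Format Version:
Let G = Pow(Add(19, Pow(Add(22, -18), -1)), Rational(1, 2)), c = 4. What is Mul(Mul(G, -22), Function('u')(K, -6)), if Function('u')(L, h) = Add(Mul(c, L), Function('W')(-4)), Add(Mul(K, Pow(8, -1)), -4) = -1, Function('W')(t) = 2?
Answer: Mul(-1078, Pow(77, Rational(1, 2))) ≈ -9459.4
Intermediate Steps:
K = 24 (K = Add(32, Mul(8, -1)) = Add(32, -8) = 24)
Function('u')(L, h) = Add(2, Mul(4, L)) (Function('u')(L, h) = Add(Mul(4, L), 2) = Add(2, Mul(4, L)))
G = Mul(Rational(1, 2), Pow(77, Rational(1, 2))) (G = Pow(Add(19, Pow(4, -1)), Rational(1, 2)) = Pow(Add(19, Rational(1, 4)), Rational(1, 2)) = Pow(Rational(77, 4), Rational(1, 2)) = Mul(Rational(1, 2), Pow(77, Rational(1, 2))) ≈ 4.3875)
Mul(Mul(G, -22), Function('u')(K, -6)) = Mul(Mul(Mul(Rational(1, 2), Pow(77, Rational(1, 2))), -22), Add(2, Mul(4, 24))) = Mul(Mul(-11, Pow(77, Rational(1, 2))), Add(2, 96)) = Mul(Mul(-11, Pow(77, Rational(1, 2))), 98) = Mul(-1078, Pow(77, Rational(1, 2)))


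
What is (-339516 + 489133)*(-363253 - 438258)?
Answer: -119919671287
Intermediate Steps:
(-339516 + 489133)*(-363253 - 438258) = 149617*(-801511) = -119919671287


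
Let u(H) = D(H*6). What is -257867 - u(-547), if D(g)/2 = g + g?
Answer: -244739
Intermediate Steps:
D(g) = 4*g (D(g) = 2*(g + g) = 2*(2*g) = 4*g)
u(H) = 24*H (u(H) = 4*(H*6) = 4*(6*H) = 24*H)
-257867 - u(-547) = -257867 - 24*(-547) = -257867 - 1*(-13128) = -257867 + 13128 = -244739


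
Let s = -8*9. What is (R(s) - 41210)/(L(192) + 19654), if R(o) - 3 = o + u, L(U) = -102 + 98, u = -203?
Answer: -20741/9825 ≈ -2.1110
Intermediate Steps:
L(U) = -4
s = -72
R(o) = -200 + o (R(o) = 3 + (o - 203) = 3 + (-203 + o) = -200 + o)
(R(s) - 41210)/(L(192) + 19654) = ((-200 - 72) - 41210)/(-4 + 19654) = (-272 - 41210)/19650 = -41482*1/19650 = -20741/9825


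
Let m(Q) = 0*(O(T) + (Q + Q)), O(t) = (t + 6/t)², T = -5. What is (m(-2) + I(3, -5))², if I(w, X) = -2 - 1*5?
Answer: 49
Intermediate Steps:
I(w, X) = -7 (I(w, X) = -2 - 5 = -7)
m(Q) = 0 (m(Q) = 0*((6 + (-5)²)²/(-5)² + (Q + Q)) = 0*((6 + 25)²/25 + 2*Q) = 0*((1/25)*31² + 2*Q) = 0*((1/25)*961 + 2*Q) = 0*(961/25 + 2*Q) = 0)
(m(-2) + I(3, -5))² = (0 - 7)² = (-7)² = 49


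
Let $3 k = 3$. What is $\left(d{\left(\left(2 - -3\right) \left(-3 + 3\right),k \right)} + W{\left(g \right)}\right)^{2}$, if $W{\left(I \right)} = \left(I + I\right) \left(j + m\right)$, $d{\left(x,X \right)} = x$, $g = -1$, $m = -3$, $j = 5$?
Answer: $16$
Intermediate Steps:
$k = 1$ ($k = \frac{1}{3} \cdot 3 = 1$)
$W{\left(I \right)} = 4 I$ ($W{\left(I \right)} = \left(I + I\right) \left(5 - 3\right) = 2 I 2 = 4 I$)
$\left(d{\left(\left(2 - -3\right) \left(-3 + 3\right),k \right)} + W{\left(g \right)}\right)^{2} = \left(\left(2 - -3\right) \left(-3 + 3\right) + 4 \left(-1\right)\right)^{2} = \left(\left(2 + 3\right) 0 - 4\right)^{2} = \left(5 \cdot 0 - 4\right)^{2} = \left(0 - 4\right)^{2} = \left(-4\right)^{2} = 16$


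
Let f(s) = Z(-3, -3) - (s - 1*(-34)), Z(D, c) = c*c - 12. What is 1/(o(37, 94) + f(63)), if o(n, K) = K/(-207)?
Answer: -207/20794 ≈ -0.0099548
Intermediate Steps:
Z(D, c) = -12 + c**2 (Z(D, c) = c**2 - 12 = -12 + c**2)
o(n, K) = -K/207 (o(n, K) = K*(-1/207) = -K/207)
f(s) = -37 - s (f(s) = (-12 + (-3)**2) - (s - 1*(-34)) = (-12 + 9) - (s + 34) = -3 - (34 + s) = -3 + (-34 - s) = -37 - s)
1/(o(37, 94) + f(63)) = 1/(-1/207*94 + (-37 - 1*63)) = 1/(-94/207 + (-37 - 63)) = 1/(-94/207 - 100) = 1/(-20794/207) = -207/20794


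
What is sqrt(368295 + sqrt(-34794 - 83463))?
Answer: sqrt(368295 + I*sqrt(118257)) ≈ 606.87 + 0.283*I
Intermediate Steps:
sqrt(368295 + sqrt(-34794 - 83463)) = sqrt(368295 + sqrt(-118257)) = sqrt(368295 + I*sqrt(118257))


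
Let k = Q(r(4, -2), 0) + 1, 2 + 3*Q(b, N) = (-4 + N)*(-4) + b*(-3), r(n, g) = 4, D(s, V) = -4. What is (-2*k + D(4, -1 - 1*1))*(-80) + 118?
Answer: 2114/3 ≈ 704.67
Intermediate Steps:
Q(b, N) = 14/3 - b - 4*N/3 (Q(b, N) = -2/3 + ((-4 + N)*(-4) + b*(-3))/3 = -2/3 + ((16 - 4*N) - 3*b)/3 = -2/3 + (16 - 4*N - 3*b)/3 = -2/3 + (16/3 - b - 4*N/3) = 14/3 - b - 4*N/3)
k = 5/3 (k = (14/3 - 1*4 - 4/3*0) + 1 = (14/3 - 4 + 0) + 1 = 2/3 + 1 = 5/3 ≈ 1.6667)
(-2*k + D(4, -1 - 1*1))*(-80) + 118 = (-2*5/3 - 4)*(-80) + 118 = (-10/3 - 4)*(-80) + 118 = -22/3*(-80) + 118 = 1760/3 + 118 = 2114/3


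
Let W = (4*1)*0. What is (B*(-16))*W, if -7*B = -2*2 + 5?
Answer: 0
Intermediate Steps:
B = -1/7 (B = -(-2*2 + 5)/7 = -(-4 + 5)/7 = -1/7*1 = -1/7 ≈ -0.14286)
W = 0 (W = 4*0 = 0)
(B*(-16))*W = -1/7*(-16)*0 = (16/7)*0 = 0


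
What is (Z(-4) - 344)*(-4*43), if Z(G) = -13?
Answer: 61404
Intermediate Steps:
(Z(-4) - 344)*(-4*43) = (-13 - 344)*(-4*43) = -357*(-172) = 61404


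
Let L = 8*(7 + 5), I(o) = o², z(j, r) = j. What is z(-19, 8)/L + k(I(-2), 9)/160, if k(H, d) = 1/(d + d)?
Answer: -569/2880 ≈ -0.19757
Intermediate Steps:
L = 96 (L = 8*12 = 96)
k(H, d) = 1/(2*d)
z(-19, 8)/L + k(I(-2), 9)/160 = -19/96 + ((½)/9)/160 = -19*1/96 + ((½)*(⅑))*(1/160) = -19/96 + (1/18)*(1/160) = -19/96 + 1/2880 = -569/2880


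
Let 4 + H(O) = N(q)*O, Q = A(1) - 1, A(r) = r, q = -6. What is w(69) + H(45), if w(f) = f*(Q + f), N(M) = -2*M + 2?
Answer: 5387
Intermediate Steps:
Q = 0 (Q = 1 - 1 = 0)
N(M) = 2 - 2*M
w(f) = f**2 (w(f) = f*(0 + f) = f*f = f**2)
H(O) = -4 + 14*O (H(O) = -4 + (2 - 2*(-6))*O = -4 + (2 + 12)*O = -4 + 14*O)
w(69) + H(45) = 69**2 + (-4 + 14*45) = 4761 + (-4 + 630) = 4761 + 626 = 5387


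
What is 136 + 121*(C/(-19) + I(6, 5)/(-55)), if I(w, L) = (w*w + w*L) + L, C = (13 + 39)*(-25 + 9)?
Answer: 501441/95 ≈ 5278.3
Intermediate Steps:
C = -832 (C = 52*(-16) = -832)
I(w, L) = L + w² + L*w (I(w, L) = (w² + L*w) + L = L + w² + L*w)
136 + 121*(C/(-19) + I(6, 5)/(-55)) = 136 + 121*(-832/(-19) + (5 + 6² + 5*6)/(-55)) = 136 + 121*(-832*(-1/19) + (5 + 36 + 30)*(-1/55)) = 136 + 121*(832/19 + 71*(-1/55)) = 136 + 121*(832/19 - 71/55) = 136 + 121*(44411/1045) = 136 + 488521/95 = 501441/95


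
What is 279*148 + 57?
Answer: 41349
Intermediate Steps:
279*148 + 57 = 41292 + 57 = 41349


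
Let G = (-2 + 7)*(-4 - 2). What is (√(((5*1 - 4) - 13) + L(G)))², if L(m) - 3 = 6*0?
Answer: -9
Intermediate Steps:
G = -30 (G = 5*(-6) = -30)
L(m) = 3 (L(m) = 3 + 6*0 = 3 + 0 = 3)
(√(((5*1 - 4) - 13) + L(G)))² = (√(((5*1 - 4) - 13) + 3))² = (√(((5 - 4) - 13) + 3))² = (√((1 - 13) + 3))² = (√(-12 + 3))² = (√(-9))² = (3*I)² = -9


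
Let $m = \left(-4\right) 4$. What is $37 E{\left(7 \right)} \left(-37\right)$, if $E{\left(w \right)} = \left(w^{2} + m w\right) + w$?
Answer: $76664$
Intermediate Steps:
$m = -16$
$E{\left(w \right)} = w^{2} - 15 w$ ($E{\left(w \right)} = \left(w^{2} - 16 w\right) + w = w^{2} - 15 w$)
$37 E{\left(7 \right)} \left(-37\right) = 37 \cdot 7 \left(-15 + 7\right) \left(-37\right) = 37 \cdot 7 \left(-8\right) \left(-37\right) = 37 \left(-56\right) \left(-37\right) = \left(-2072\right) \left(-37\right) = 76664$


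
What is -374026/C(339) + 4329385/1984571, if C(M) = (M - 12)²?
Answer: -279344344181/212208192459 ≈ -1.3164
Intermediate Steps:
C(M) = (-12 + M)²
-374026/C(339) + 4329385/1984571 = -374026/(-12 + 339)² + 4329385/1984571 = -374026/(327²) + 4329385*(1/1984571) = -374026/106929 + 4329385/1984571 = -279344344181/212208192459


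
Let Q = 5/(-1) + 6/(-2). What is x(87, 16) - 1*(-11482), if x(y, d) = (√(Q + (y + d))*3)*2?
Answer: 11482 + 6*√95 ≈ 11540.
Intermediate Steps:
Q = -8 (Q = 5*(-1) + 6*(-½) = -5 - 3 = -8)
x(y, d) = 6*√(-8 + d + y) (x(y, d) = (√(-8 + (y + d))*3)*2 = (√(-8 + (d + y))*3)*2 = (√(-8 + d + y)*3)*2 = (3*√(-8 + d + y))*2 = 6*√(-8 + d + y))
x(87, 16) - 1*(-11482) = 6*√(-8 + 16 + 87) - 1*(-11482) = 6*√95 + 11482 = 11482 + 6*√95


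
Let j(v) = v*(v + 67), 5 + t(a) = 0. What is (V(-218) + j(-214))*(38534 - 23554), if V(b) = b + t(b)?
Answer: 467900300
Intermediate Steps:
t(a) = -5 (t(a) = -5 + 0 = -5)
j(v) = v*(67 + v)
V(b) = -5 + b (V(b) = b - 5 = -5 + b)
(V(-218) + j(-214))*(38534 - 23554) = ((-5 - 218) - 214*(67 - 214))*(38534 - 23554) = (-223 - 214*(-147))*14980 = (-223 + 31458)*14980 = 31235*14980 = 467900300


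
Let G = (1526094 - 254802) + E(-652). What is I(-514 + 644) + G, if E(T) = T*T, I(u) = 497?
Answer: 1696893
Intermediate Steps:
E(T) = T**2
G = 1696396 (G = (1526094 - 254802) + (-652)**2 = 1271292 + 425104 = 1696396)
I(-514 + 644) + G = 497 + 1696396 = 1696893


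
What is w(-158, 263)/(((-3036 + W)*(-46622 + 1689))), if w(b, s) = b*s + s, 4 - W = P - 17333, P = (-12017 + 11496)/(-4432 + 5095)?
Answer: 27375933/426058480372 ≈ 6.4254e-5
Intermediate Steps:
P = -521/663 ≈ -0.78582
W = 11494952/663 (W = 4 - (-521/663 - 17333) = 4 - 1*(-11492300/663) = 4 + 11492300/663 = 11494952/663 ≈ 17338.)
w(b, s) = s + b*s
w(-158, 263)/(((-3036 + W)*(-46622 + 1689))) = (263*(1 - 158))/(((-3036 + 11494952/663)*(-46622 + 1689))) = (263*(-157))/(((9482084/663)*(-44933))) = -41291/(-426058480372/663) = -41291*(-663/426058480372) = 27375933/426058480372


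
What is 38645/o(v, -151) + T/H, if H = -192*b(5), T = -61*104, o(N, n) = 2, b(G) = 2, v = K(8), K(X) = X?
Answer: 928273/48 ≈ 19339.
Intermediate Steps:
v = 8
T = -6344
H = -384 (H = -192*2 = -384)
38645/o(v, -151) + T/H = 38645/2 - 6344/(-384) = 38645*(1/2) - 6344*(-1/384) = 38645/2 + 793/48 = 928273/48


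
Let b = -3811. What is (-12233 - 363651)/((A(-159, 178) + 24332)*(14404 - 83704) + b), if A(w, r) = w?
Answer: 375884/1675192711 ≈ 0.00022438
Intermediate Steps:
(-12233 - 363651)/((A(-159, 178) + 24332)*(14404 - 83704) + b) = (-12233 - 363651)/((-159 + 24332)*(14404 - 83704) - 3811) = -375884/(24173*(-69300) - 3811) = -375884/(-1675188900 - 3811) = -375884/(-1675192711) = -375884*(-1/1675192711) = 375884/1675192711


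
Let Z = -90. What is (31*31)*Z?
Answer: -86490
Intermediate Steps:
(31*31)*Z = (31*31)*(-90) = 961*(-90) = -86490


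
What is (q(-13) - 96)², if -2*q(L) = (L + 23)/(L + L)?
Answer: 6205081/676 ≈ 9179.1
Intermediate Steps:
q(L) = -(23 + L)/(4*L) (q(L) = -(L + 23)/(2*(L + L)) = -(23 + L)/(2*(2*L)) = -(23 + L)*1/(2*L)/2 = -(23 + L)/(4*L))
(q(-13) - 96)² = ((¼)*(-23 - 1*(-13))/(-13) - 96)² = ((¼)*(-1/13)*(-23 + 13) - 96)² = ((¼)*(-1/13)*(-10) - 96)² = (5/26 - 96)² = (-2491/26)² = 6205081/676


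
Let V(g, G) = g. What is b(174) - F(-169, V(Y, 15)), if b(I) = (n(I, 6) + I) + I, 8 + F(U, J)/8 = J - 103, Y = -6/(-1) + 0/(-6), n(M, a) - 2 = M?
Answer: 1364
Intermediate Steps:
n(M, a) = 2 + M
Y = 6 (Y = -6*(-1) + 0*(-1/6) = 6 + 0 = 6)
F(U, J) = -888 + 8*J (F(U, J) = -64 + 8*(J - 103) = -64 + 8*(-103 + J) = -64 + (-824 + 8*J) = -888 + 8*J)
b(I) = 2 + 3*I (b(I) = ((2 + I) + I) + I = (2 + 2*I) + I = 2 + 3*I)
b(174) - F(-169, V(Y, 15)) = (2 + 3*174) - (-888 + 8*6) = (2 + 522) - (-888 + 48) = 524 - 1*(-840) = 524 + 840 = 1364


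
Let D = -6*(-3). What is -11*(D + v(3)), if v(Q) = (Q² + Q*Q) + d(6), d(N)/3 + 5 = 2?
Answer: -297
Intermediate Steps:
d(N) = -9 (d(N) = -15 + 3*2 = -15 + 6 = -9)
v(Q) = -9 + 2*Q² (v(Q) = (Q² + Q*Q) - 9 = (Q² + Q²) - 9 = 2*Q² - 9 = -9 + 2*Q²)
D = 18
-11*(D + v(3)) = -11*(18 + (-9 + 2*3²)) = -11*(18 + (-9 + 2*9)) = -11*(18 + (-9 + 18)) = -11*(18 + 9) = -11*27 = -297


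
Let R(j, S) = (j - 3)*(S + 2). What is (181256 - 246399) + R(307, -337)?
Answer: -166983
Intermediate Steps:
R(j, S) = (-3 + j)*(2 + S)
(181256 - 246399) + R(307, -337) = (181256 - 246399) + (-6 - 3*(-337) + 2*307 - 337*307) = -65143 + (-6 + 1011 + 614 - 103459) = -65143 - 101840 = -166983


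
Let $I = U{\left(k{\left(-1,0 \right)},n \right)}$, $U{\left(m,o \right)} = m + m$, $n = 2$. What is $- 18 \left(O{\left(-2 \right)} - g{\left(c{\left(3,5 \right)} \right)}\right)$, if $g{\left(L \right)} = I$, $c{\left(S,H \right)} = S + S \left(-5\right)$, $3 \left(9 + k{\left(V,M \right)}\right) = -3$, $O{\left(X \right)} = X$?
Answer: $-324$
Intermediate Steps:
$k{\left(V,M \right)} = -10$ ($k{\left(V,M \right)} = -9 + \frac{1}{3} \left(-3\right) = -9 - 1 = -10$)
$U{\left(m,o \right)} = 2 m$
$c{\left(S,H \right)} = - 4 S$ ($c{\left(S,H \right)} = S - 5 S = - 4 S$)
$I = -20$ ($I = 2 \left(-10\right) = -20$)
$g{\left(L \right)} = -20$
$- 18 \left(O{\left(-2 \right)} - g{\left(c{\left(3,5 \right)} \right)}\right) = - 18 \left(-2 - -20\right) = - 18 \left(-2 + 20\right) = \left(-18\right) 18 = -324$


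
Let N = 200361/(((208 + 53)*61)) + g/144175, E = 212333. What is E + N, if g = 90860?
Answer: 1120509568546/5276805 ≈ 2.1235e+5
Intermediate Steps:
N = 69732481/5276805 (N = 200361/(((208 + 53)*61)) + 90860/144175 = 200361/((261*61)) + 90860*(1/144175) = 200361/15921 + 18172/28835 = 200361*(1/15921) + 18172/28835 = 2303/183 + 18172/28835 = 69732481/5276805 ≈ 13.215)
E + N = 212333 + 69732481/5276805 = 1120509568546/5276805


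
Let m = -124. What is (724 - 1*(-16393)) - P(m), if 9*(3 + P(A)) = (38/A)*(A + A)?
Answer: 154004/9 ≈ 17112.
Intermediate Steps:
P(A) = 49/9 (P(A) = -3 + ((38/A)*(A + A))/9 = -3 + ((38/A)*(2*A))/9 = -3 + (⅑)*76 = -3 + 76/9 = 49/9)
(724 - 1*(-16393)) - P(m) = (724 - 1*(-16393)) - 1*49/9 = (724 + 16393) - 49/9 = 17117 - 49/9 = 154004/9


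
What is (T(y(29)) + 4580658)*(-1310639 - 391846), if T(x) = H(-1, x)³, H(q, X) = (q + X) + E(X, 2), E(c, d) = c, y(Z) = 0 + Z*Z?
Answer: -8094779720274015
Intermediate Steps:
y(Z) = Z² (y(Z) = 0 + Z² = Z²)
H(q, X) = q + 2*X (H(q, X) = (q + X) + X = (X + q) + X = q + 2*X)
T(x) = (-1 + 2*x)³
(T(y(29)) + 4580658)*(-1310639 - 391846) = ((-1 + 2*29²)³ + 4580658)*(-1310639 - 391846) = ((-1 + 2*841)³ + 4580658)*(-1702485) = ((-1 + 1682)³ + 4580658)*(-1702485) = (1681³ + 4580658)*(-1702485) = (4750104241 + 4580658)*(-1702485) = 4754684899*(-1702485) = -8094779720274015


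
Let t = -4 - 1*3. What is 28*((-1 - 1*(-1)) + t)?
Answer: -196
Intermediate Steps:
t = -7 (t = -4 - 3 = -7)
28*((-1 - 1*(-1)) + t) = 28*((-1 - 1*(-1)) - 7) = 28*((-1 + 1) - 7) = 28*(0 - 7) = 28*(-7) = -196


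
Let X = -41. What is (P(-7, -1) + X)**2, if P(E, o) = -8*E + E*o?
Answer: 484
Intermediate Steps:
(P(-7, -1) + X)**2 = (-7*(-8 - 1) - 41)**2 = (-7*(-9) - 41)**2 = (63 - 41)**2 = 22**2 = 484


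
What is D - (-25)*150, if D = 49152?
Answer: 52902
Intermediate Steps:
D - (-25)*150 = 49152 - (-25)*150 = 49152 - 1*(-3750) = 49152 + 3750 = 52902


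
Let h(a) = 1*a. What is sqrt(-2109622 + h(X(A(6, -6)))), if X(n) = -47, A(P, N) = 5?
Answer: I*sqrt(2109669) ≈ 1452.5*I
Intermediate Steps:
h(a) = a
sqrt(-2109622 + h(X(A(6, -6)))) = sqrt(-2109622 - 47) = sqrt(-2109669) = I*sqrt(2109669)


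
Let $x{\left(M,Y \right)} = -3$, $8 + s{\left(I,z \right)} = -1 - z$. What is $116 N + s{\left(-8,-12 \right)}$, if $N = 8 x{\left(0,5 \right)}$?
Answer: $-2781$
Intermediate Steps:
$s{\left(I,z \right)} = -9 - z$ ($s{\left(I,z \right)} = -8 - \left(1 + z\right) = -9 - z$)
$N = -24$ ($N = 8 \left(-3\right) = -24$)
$116 N + s{\left(-8,-12 \right)} = 116 \left(-24\right) - -3 = -2784 + \left(-9 + 12\right) = -2784 + 3 = -2781$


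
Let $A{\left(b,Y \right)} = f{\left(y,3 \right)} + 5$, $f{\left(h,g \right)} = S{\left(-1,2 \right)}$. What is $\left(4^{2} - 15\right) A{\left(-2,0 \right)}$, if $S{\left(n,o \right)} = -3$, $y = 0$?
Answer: $2$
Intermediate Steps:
$f{\left(h,g \right)} = -3$
$A{\left(b,Y \right)} = 2$ ($A{\left(b,Y \right)} = -3 + 5 = 2$)
$\left(4^{2} - 15\right) A{\left(-2,0 \right)} = \left(4^{2} - 15\right) 2 = \left(16 - 15\right) 2 = 1 \cdot 2 = 2$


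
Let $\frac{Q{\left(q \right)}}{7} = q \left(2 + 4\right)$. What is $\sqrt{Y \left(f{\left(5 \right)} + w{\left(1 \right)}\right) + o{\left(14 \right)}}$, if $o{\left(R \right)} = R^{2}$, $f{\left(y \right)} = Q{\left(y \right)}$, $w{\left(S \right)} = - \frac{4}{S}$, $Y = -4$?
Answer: $2 i \sqrt{157} \approx 25.06 i$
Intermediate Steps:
$Q{\left(q \right)} = 42 q$ ($Q{\left(q \right)} = 7 q \left(2 + 4\right) = 7 q 6 = 7 \cdot 6 q = 42 q$)
$f{\left(y \right)} = 42 y$
$\sqrt{Y \left(f{\left(5 \right)} + w{\left(1 \right)}\right) + o{\left(14 \right)}} = \sqrt{- 4 \left(42 \cdot 5 - \frac{4}{1}\right) + 14^{2}} = \sqrt{- 4 \left(210 - 4\right) + 196} = \sqrt{\left(-4\right) 206 + 196} = \sqrt{-824 + 196} = \sqrt{-628} = 2 i \sqrt{157}$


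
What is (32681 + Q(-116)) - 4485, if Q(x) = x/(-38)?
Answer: 535782/19 ≈ 28199.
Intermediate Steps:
Q(x) = -x/38 (Q(x) = x*(-1/38) = -x/38)
(32681 + Q(-116)) - 4485 = (32681 - 1/38*(-116)) - 4485 = (32681 + 58/19) - 4485 = 620997/19 - 4485 = 535782/19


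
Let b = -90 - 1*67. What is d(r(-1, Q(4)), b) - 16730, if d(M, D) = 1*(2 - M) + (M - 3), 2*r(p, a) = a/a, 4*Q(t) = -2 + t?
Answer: -16731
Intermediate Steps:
Q(t) = -1/2 + t/4 (Q(t) = (-2 + t)/4 = -1/2 + t/4)
r(p, a) = 1/2 (r(p, a) = (a/a)/2 = (1/2)*1 = 1/2)
b = -157 (b = -90 - 67 = -157)
d(M, D) = -1 (d(M, D) = (2 - M) + (-3 + M) = -1)
d(r(-1, Q(4)), b) - 16730 = -1 - 16730 = -16731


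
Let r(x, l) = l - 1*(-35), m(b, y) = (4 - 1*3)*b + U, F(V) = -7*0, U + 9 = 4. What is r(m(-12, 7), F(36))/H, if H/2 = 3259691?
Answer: 35/6519382 ≈ 5.3686e-6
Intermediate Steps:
U = -5 (U = -9 + 4 = -5)
F(V) = 0
m(b, y) = -5 + b (m(b, y) = (4 - 1*3)*b - 5 = (4 - 3)*b - 5 = 1*b - 5 = b - 5 = -5 + b)
r(x, l) = 35 + l (r(x, l) = l + 35 = 35 + l)
H = 6519382 (H = 2*3259691 = 6519382)
r(m(-12, 7), F(36))/H = (35 + 0)/6519382 = 35*(1/6519382) = 35/6519382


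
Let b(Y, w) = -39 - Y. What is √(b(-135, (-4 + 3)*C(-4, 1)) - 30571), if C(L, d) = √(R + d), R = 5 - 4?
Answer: 5*I*√1219 ≈ 174.57*I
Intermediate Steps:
R = 1
C(L, d) = √(1 + d)
√(b(-135, (-4 + 3)*C(-4, 1)) - 30571) = √((-39 - 1*(-135)) - 30571) = √((-39 + 135) - 30571) = √(96 - 30571) = √(-30475) = 5*I*√1219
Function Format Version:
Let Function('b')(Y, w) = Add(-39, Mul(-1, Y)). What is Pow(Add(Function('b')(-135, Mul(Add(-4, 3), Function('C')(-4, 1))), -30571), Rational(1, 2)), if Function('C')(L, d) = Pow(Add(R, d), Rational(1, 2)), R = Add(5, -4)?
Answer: Mul(5, I, Pow(1219, Rational(1, 2))) ≈ Mul(174.57, I)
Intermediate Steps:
R = 1
Function('C')(L, d) = Pow(Add(1, d), Rational(1, 2))
Pow(Add(Function('b')(-135, Mul(Add(-4, 3), Function('C')(-4, 1))), -30571), Rational(1, 2)) = Pow(Add(Add(-39, Mul(-1, -135)), -30571), Rational(1, 2)) = Pow(Add(Add(-39, 135), -30571), Rational(1, 2)) = Pow(Add(96, -30571), Rational(1, 2)) = Pow(-30475, Rational(1, 2)) = Mul(5, I, Pow(1219, Rational(1, 2)))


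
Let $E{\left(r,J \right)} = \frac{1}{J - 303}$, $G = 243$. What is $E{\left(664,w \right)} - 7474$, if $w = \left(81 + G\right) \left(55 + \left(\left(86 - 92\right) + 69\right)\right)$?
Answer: $- \frac{283481345}{37929} \approx -7474.0$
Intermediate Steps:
$w = 38232$ ($w = \left(81 + 243\right) \left(55 + \left(\left(86 - 92\right) + 69\right)\right) = 324 \left(55 + \left(-6 + 69\right)\right) = 324 \left(55 + 63\right) = 324 \cdot 118 = 38232$)
$E{\left(r,J \right)} = \frac{1}{-303 + J}$
$E{\left(664,w \right)} - 7474 = \frac{1}{-303 + 38232} - 7474 = \frac{1}{37929} - 7474 = - \frac{283481345}{37929}$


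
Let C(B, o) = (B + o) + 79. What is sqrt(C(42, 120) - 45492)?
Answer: I*sqrt(45251) ≈ 212.72*I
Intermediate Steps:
C(B, o) = 79 + B + o
sqrt(C(42, 120) - 45492) = sqrt((79 + 42 + 120) - 45492) = sqrt(241 - 45492) = sqrt(-45251) = I*sqrt(45251)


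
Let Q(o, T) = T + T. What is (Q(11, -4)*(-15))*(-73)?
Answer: -8760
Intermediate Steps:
Q(o, T) = 2*T
(Q(11, -4)*(-15))*(-73) = ((2*(-4))*(-15))*(-73) = -8*(-15)*(-73) = 120*(-73) = -8760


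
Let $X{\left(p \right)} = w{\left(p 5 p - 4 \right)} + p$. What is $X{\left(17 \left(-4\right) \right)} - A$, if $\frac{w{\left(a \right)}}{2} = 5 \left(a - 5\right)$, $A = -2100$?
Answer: $233142$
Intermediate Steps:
$w{\left(a \right)} = -50 + 10 a$ ($w{\left(a \right)} = 2 \cdot 5 \left(a - 5\right) = 2 \cdot 5 \left(-5 + a\right) = 2 \left(-25 + 5 a\right) = -50 + 10 a$)
$X{\left(p \right)} = -90 + p + 50 p^{2}$ ($X{\left(p \right)} = \left(-50 + 10 \left(p 5 p - 4\right)\right) + p = \left(-50 + 10 \left(5 p p - 4\right)\right) + p = \left(-50 + 10 \left(5 p^{2} - 4\right)\right) + p = \left(-50 + 10 \left(-4 + 5 p^{2}\right)\right) + p = \left(-50 + \left(-40 + 50 p^{2}\right)\right) + p = \left(-90 + 50 p^{2}\right) + p = -90 + p + 50 p^{2}$)
$X{\left(17 \left(-4\right) \right)} - A = \left(-90 + 17 \left(-4\right) + 50 \left(17 \left(-4\right)\right)^{2}\right) - -2100 = \left(-90 - 68 + 50 \left(-68\right)^{2}\right) + 2100 = \left(-90 - 68 + 50 \cdot 4624\right) + 2100 = \left(-90 - 68 + 231200\right) + 2100 = 231042 + 2100 = 233142$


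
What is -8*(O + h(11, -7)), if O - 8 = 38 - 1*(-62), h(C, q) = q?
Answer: -808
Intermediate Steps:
O = 108 (O = 8 + (38 - 1*(-62)) = 8 + (38 + 62) = 8 + 100 = 108)
-8*(O + h(11, -7)) = -8*(108 - 7) = -8*101 = -808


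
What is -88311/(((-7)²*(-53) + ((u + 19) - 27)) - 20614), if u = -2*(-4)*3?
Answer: 88311/23195 ≈ 3.8073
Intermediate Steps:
u = 24 (u = -(-8)*3 = -1*(-24) = 24)
-88311/(((-7)²*(-53) + ((u + 19) - 27)) - 20614) = -88311/(((-7)²*(-53) + ((24 + 19) - 27)) - 20614) = -88311/((49*(-53) + (43 - 27)) - 20614) = -88311/((-2597 + 16) - 20614) = -88311/(-2581 - 20614) = -88311/(-23195) = -88311*(-1)/23195 = -1*(-88311/23195) = 88311/23195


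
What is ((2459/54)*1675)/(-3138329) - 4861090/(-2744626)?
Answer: 406251575310245/232565562988758 ≈ 1.7468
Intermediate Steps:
((2459/54)*1675)/(-3138329) - 4861090/(-2744626) = ((2459*(1/54))*1675)*(-1/3138329) - 4861090*(-1/2744626) = ((2459/54)*1675)*(-1/3138329) + 2430545/1372313 = (4118825/54)*(-1/3138329) + 2430545/1372313 = -4118825/169469766 + 2430545/1372313 = 406251575310245/232565562988758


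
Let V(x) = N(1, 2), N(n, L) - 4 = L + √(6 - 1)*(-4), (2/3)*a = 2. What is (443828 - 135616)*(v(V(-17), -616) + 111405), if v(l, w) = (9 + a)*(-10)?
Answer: 34299372420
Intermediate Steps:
a = 3 (a = (3/2)*2 = 3)
N(n, L) = 4 + L - 4*√5 (N(n, L) = 4 + (L + √(6 - 1)*(-4)) = 4 + (L + √5*(-4)) = 4 + (L - 4*√5) = 4 + L - 4*√5)
V(x) = 6 - 4*√5 (V(x) = 4 + 2 - 4*√5 = 6 - 4*√5)
v(l, w) = -120 (v(l, w) = (9 + 3)*(-10) = 12*(-10) = -120)
(443828 - 135616)*(v(V(-17), -616) + 111405) = (443828 - 135616)*(-120 + 111405) = 308212*111285 = 34299372420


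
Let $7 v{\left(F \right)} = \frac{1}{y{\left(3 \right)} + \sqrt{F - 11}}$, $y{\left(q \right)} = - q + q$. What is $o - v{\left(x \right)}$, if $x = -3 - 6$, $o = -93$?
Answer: $-93 + \frac{i \sqrt{5}}{70} \approx -93.0 + 0.031944 i$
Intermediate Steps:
$x = -9$
$y{\left(q \right)} = 0$
$v{\left(F \right)} = \frac{1}{7 \sqrt{-11 + F}}$ ($v{\left(F \right)} = \frac{1}{7 \left(0 + \sqrt{F - 11}\right)} = \frac{1}{7 \left(0 + \sqrt{-11 + F}\right)} = \frac{1}{7 \sqrt{-11 + F}}$)
$o - v{\left(x \right)} = -93 - \frac{1}{7 \sqrt{-11 - 9}} = -93 - \frac{1}{7 \cdot 2 i \sqrt{5}} = -93 - \frac{\left(- \frac{1}{10}\right) i \sqrt{5}}{7} = -93 - - \frac{i \sqrt{5}}{70} = -93 + \frac{i \sqrt{5}}{70}$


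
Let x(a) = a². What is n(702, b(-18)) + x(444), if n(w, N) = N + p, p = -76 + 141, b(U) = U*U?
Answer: 197525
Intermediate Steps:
b(U) = U²
p = 65
n(w, N) = 65 + N (n(w, N) = N + 65 = 65 + N)
n(702, b(-18)) + x(444) = (65 + (-18)²) + 444² = (65 + 324) + 197136 = 389 + 197136 = 197525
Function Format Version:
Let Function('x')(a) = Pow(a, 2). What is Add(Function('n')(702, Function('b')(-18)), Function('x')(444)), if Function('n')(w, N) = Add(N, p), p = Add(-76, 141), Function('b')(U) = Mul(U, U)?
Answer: 197525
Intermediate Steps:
Function('b')(U) = Pow(U, 2)
p = 65
Function('n')(w, N) = Add(65, N) (Function('n')(w, N) = Add(N, 65) = Add(65, N))
Add(Function('n')(702, Function('b')(-18)), Function('x')(444)) = Add(Add(65, Pow(-18, 2)), Pow(444, 2)) = Add(Add(65, 324), 197136) = Add(389, 197136) = 197525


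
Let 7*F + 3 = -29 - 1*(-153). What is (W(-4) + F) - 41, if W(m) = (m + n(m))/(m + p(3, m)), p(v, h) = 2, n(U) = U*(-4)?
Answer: -208/7 ≈ -29.714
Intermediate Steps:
F = 121/7 (F = -3/7 + (-29 - 1*(-153))/7 = -3/7 + (-29 + 153)/7 = -3/7 + (⅐)*124 = -3/7 + 124/7 = 121/7 ≈ 17.286)
n(U) = -4*U
W(m) = -3*m/(2 + m) (W(m) = (m - 4*m)/(m + 2) = (-3*m)/(2 + m) = -3*m/(2 + m))
(W(-4) + F) - 41 = (-3*(-4)/(2 - 4) + 121/7) - 41 = (-3*(-4)/(-2) + 121/7) - 41 = (-3*(-4)*(-½) + 121/7) - 41 = (-6 + 121/7) - 41 = 79/7 - 41 = -208/7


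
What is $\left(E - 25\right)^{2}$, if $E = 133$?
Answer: $11664$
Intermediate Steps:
$\left(E - 25\right)^{2} = \left(133 - 25\right)^{2} = 108^{2} = 11664$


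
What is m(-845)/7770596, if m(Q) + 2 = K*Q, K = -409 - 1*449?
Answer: 181252/1942649 ≈ 0.093301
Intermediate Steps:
K = -858 (K = -409 - 449 = -858)
m(Q) = -2 - 858*Q
m(-845)/7770596 = (-2 - 858*(-845))/7770596 = (-2 + 725010)*(1/7770596) = 725008*(1/7770596) = 181252/1942649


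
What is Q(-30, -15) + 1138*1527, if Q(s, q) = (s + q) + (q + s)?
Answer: 1737636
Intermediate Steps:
Q(s, q) = 2*q + 2*s (Q(s, q) = (q + s) + (q + s) = 2*q + 2*s)
Q(-30, -15) + 1138*1527 = (2*(-15) + 2*(-30)) + 1138*1527 = (-30 - 60) + 1737726 = -90 + 1737726 = 1737636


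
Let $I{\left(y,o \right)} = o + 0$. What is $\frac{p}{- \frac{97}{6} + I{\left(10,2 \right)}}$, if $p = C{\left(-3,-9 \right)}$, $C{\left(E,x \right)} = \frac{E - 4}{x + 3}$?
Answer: $- \frac{7}{85} \approx -0.082353$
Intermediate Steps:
$I{\left(y,o \right)} = o$
$C{\left(E,x \right)} = \frac{-4 + E}{3 + x}$
$p = \frac{7}{6}$ ($p = \frac{-4 - 3}{3 - 9} = \frac{1}{-6} \left(-7\right) = \left(- \frac{1}{6}\right) \left(-7\right) = \frac{7}{6} \approx 1.1667$)
$\frac{p}{- \frac{97}{6} + I{\left(10,2 \right)}} = \frac{7}{6 \left(- \frac{97}{6} + 2\right)} = \frac{7}{6 \left(- \frac{85}{6}\right)} = \frac{7}{6} \left(- \frac{6}{85}\right) = - \frac{7}{85}$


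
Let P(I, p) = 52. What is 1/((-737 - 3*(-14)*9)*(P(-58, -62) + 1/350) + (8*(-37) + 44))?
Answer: -350/6622359 ≈ -5.2851e-5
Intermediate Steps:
1/((-737 - 3*(-14)*9)*(P(-58, -62) + 1/350) + (8*(-37) + 44)) = 1/((-737 - 3*(-14)*9)*(52 + 1/350) + (8*(-37) + 44)) = 1/((-737 + 42*9)*(52 + 1/350) + (-296 + 44)) = 1/((-737 + 378)*(18201/350) - 252) = 1/(-359*18201/350 - 252) = 1/(-6534159/350 - 252) = 1/(-6622359/350) = -350/6622359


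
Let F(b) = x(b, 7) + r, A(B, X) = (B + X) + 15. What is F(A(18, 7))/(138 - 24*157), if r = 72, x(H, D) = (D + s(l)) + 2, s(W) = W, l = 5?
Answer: -43/1815 ≈ -0.023691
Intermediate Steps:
x(H, D) = 7 + D (x(H, D) = (D + 5) + 2 = (5 + D) + 2 = 7 + D)
A(B, X) = 15 + B + X
F(b) = 86 (F(b) = (7 + 7) + 72 = 14 + 72 = 86)
F(A(18, 7))/(138 - 24*157) = 86/(138 - 24*157) = 86/(138 - 3768) = 86/(-3630) = 86*(-1/3630) = -43/1815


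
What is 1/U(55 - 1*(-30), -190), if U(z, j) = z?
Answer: 1/85 ≈ 0.011765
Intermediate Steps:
1/U(55 - 1*(-30), -190) = 1/(55 - 1*(-30)) = 1/(55 + 30) = 1/85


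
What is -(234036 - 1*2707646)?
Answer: 2473610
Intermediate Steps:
-(234036 - 1*2707646) = -(234036 - 2707646) = -1*(-2473610) = 2473610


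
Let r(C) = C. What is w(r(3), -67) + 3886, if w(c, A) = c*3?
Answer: 3895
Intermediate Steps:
w(c, A) = 3*c
w(r(3), -67) + 3886 = 3*3 + 3886 = 9 + 3886 = 3895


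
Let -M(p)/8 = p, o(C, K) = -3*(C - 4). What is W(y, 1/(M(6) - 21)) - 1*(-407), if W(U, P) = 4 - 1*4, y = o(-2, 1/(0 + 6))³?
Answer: 407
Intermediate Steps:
o(C, K) = 12 - 3*C (o(C, K) = -3*(-4 + C) = 12 - 3*C)
y = 5832 (y = (12 - 3*(-2))³ = (12 + 6)³ = 18³ = 5832)
M(p) = -8*p
W(U, P) = 0 (W(U, P) = 4 - 4 = 0)
W(y, 1/(M(6) - 21)) - 1*(-407) = 0 - 1*(-407) = 0 + 407 = 407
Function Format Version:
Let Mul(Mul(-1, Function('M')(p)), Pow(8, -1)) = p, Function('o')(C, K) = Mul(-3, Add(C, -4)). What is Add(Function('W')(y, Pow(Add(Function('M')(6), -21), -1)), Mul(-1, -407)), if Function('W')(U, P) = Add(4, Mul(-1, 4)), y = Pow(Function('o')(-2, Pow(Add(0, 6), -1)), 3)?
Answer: 407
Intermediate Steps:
Function('o')(C, K) = Add(12, Mul(-3, C)) (Function('o')(C, K) = Mul(-3, Add(-4, C)) = Add(12, Mul(-3, C)))
y = 5832 (y = Pow(Add(12, Mul(-3, -2)), 3) = Pow(Add(12, 6), 3) = Pow(18, 3) = 5832)
Function('M')(p) = Mul(-8, p)
Function('W')(U, P) = 0 (Function('W')(U, P) = Add(4, -4) = 0)
Add(Function('W')(y, Pow(Add(Function('M')(6), -21), -1)), Mul(-1, -407)) = Add(0, Mul(-1, -407)) = Add(0, 407) = 407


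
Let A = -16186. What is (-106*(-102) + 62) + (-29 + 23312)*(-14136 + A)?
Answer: -705976252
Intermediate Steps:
(-106*(-102) + 62) + (-29 + 23312)*(-14136 + A) = (-106*(-102) + 62) + (-29 + 23312)*(-14136 - 16186) = (10812 + 62) + 23283*(-30322) = 10874 - 705987126 = -705976252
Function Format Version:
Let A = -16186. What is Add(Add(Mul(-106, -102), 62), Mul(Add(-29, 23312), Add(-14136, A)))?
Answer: -705976252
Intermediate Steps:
Add(Add(Mul(-106, -102), 62), Mul(Add(-29, 23312), Add(-14136, A))) = Add(Add(Mul(-106, -102), 62), Mul(Add(-29, 23312), Add(-14136, -16186))) = Add(Add(10812, 62), Mul(23283, -30322)) = Add(10874, -705987126) = -705976252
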